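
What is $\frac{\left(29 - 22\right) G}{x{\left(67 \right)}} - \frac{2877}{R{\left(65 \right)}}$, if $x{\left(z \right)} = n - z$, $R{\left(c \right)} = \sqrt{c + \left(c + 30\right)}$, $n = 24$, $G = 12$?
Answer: $- \frac{84}{43} - \frac{2877 \sqrt{10}}{40} \approx -229.4$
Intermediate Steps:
$R{\left(c \right)} = \sqrt{30 + 2 c}$ ($R{\left(c \right)} = \sqrt{c + \left(30 + c\right)} = \sqrt{30 + 2 c}$)
$x{\left(z \right)} = 24 - z$
$\frac{\left(29 - 22\right) G}{x{\left(67 \right)}} - \frac{2877}{R{\left(65 \right)}} = \frac{\left(29 - 22\right) 12}{24 - 67} - \frac{2877}{\sqrt{30 + 2 \cdot 65}} = \frac{7 \cdot 12}{24 - 67} - \frac{2877}{\sqrt{30 + 130}} = \frac{84}{-43} - \frac{2877}{\sqrt{160}} = 84 \left(- \frac{1}{43}\right) - \frac{2877}{4 \sqrt{10}} = - \frac{84}{43} - 2877 \frac{\sqrt{10}}{40} = - \frac{84}{43} - \frac{2877 \sqrt{10}}{40}$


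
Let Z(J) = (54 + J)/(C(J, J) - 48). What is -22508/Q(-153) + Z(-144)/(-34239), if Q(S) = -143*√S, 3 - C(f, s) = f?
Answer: 10/376629 - 1324*I*√17/429 ≈ 2.6551e-5 - 12.725*I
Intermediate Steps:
C(f, s) = 3 - f
Z(J) = (54 + J)/(-45 - J) (Z(J) = (54 + J)/((3 - J) - 48) = (54 + J)/(-45 - J))
-22508/Q(-153) + Z(-144)/(-34239) = -22508*I*√17/7293 + ((-54 - 1*(-144))/(45 - 144))/(-34239) = -22508*I*√17/7293 + ((-54 + 144)/(-99))*(-1/34239) = -22508*I*√17/7293 - 1/99*90*(-1/34239) = -1324*I*√17/429 - 10/11*(-1/34239) = -1324*I*√17/429 + 10/376629 = 10/376629 - 1324*I*√17/429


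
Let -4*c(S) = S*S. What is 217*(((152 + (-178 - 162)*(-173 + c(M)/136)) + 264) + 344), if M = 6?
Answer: 25867485/2 ≈ 1.2934e+7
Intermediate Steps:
c(S) = -S²/4 (c(S) = -S*S/4 = -S²/4)
217*(((152 + (-178 - 162)*(-173 + c(M)/136)) + 264) + 344) = 217*(((152 + (-178 - 162)*(-173 - ¼*6²/136)) + 264) + 344) = 217*(((152 - 340*(-173 - ¼*36*(1/136))) + 264) + 344) = 217*(((152 - 340*(-173 - 9*1/136)) + 264) + 344) = 217*(((152 - 340*(-173 - 9/136)) + 264) + 344) = 217*(((152 - 340*(-23537/136)) + 264) + 344) = 217*(((152 + 117685/2) + 264) + 344) = 217*((117989/2 + 264) + 344) = 217*(118517/2 + 344) = 217*(119205/2) = 25867485/2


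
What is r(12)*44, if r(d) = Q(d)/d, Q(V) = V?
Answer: 44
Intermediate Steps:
r(d) = 1 (r(d) = d/d = 1)
r(12)*44 = 1*44 = 44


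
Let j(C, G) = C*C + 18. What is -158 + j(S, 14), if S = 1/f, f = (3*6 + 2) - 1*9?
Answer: -16939/121 ≈ -139.99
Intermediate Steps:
f = 11 (f = (18 + 2) - 9 = 20 - 9 = 11)
S = 1/11 ≈ 0.090909
j(C, G) = 18 + C² (j(C, G) = C² + 18 = 18 + C²)
-158 + j(S, 14) = -158 + (18 + (1/11)²) = -158 + (18 + 1/121) = -158 + 2179/121 = -16939/121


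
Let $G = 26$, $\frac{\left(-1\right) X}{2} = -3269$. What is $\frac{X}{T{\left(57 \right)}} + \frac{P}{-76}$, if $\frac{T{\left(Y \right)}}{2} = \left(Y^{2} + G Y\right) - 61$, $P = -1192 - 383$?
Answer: $\frac{8141}{380} \approx 21.424$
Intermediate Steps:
$X = 6538$ ($X = \left(-2\right) \left(-3269\right) = 6538$)
$P = -1575$ ($P = -1192 - 383 = -1575$)
$T{\left(Y \right)} = -122 + 2 Y^{2} + 52 Y$ ($T{\left(Y \right)} = 2 \left(\left(Y^{2} + 26 Y\right) - 61\right) = 2 \left(-61 + Y^{2} + 26 Y\right) = -122 + 2 Y^{2} + 52 Y$)
$\frac{X}{T{\left(57 \right)}} + \frac{P}{-76} = \frac{6538}{-122 + 2 \cdot 57^{2} + 52 \cdot 57} - \frac{1575}{-76} = \frac{6538}{-122 + 2 \cdot 3249 + 2964} - - \frac{1575}{76} = \frac{6538}{-122 + 6498 + 2964} + \frac{1575}{76} = \frac{6538}{9340} + \frac{1575}{76} = 6538 \cdot \frac{1}{9340} + \frac{1575}{76} = \frac{7}{10} + \frac{1575}{76} = \frac{8141}{380}$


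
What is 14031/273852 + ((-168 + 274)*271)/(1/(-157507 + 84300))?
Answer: -63988388611137/30428 ≈ -2.1029e+9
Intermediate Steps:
14031/273852 + ((-168 + 274)*271)/(1/(-157507 + 84300)) = 14031*(1/273852) + (106*271)/(1/(-73207)) = 1559/30428 + 28726/(-1/73207) = 1559/30428 + 28726*(-73207) = 1559/30428 - 2102944282 = -63988388611137/30428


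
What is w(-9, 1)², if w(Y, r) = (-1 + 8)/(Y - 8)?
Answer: 49/289 ≈ 0.16955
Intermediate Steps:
w(Y, r) = 7/(-8 + Y)
w(-9, 1)² = (7/(-8 - 9))² = (7/(-17))² = (7*(-1/17))² = (-7/17)² = 49/289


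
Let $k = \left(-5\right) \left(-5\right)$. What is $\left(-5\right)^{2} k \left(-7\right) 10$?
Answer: $-43750$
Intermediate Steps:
$k = 25$
$\left(-5\right)^{2} k \left(-7\right) 10 = \left(-5\right)^{2} \cdot 25 \left(-7\right) 10 = 25 \cdot 25 \left(-7\right) 10 = 625 \left(-7\right) 10 = \left(-4375\right) 10 = -43750$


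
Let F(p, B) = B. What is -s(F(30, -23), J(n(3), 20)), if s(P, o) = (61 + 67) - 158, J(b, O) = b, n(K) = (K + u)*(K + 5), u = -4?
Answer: 30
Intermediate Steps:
n(K) = (-4 + K)*(5 + K) (n(K) = (K - 4)*(K + 5) = (-4 + K)*(5 + K))
s(P, o) = -30 (s(P, o) = 128 - 158 = -30)
-s(F(30, -23), J(n(3), 20)) = -1*(-30) = 30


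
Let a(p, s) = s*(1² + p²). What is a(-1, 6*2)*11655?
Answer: 279720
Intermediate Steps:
a(p, s) = s*(1 + p²)
a(-1, 6*2)*11655 = ((6*2)*(1 + (-1)²))*11655 = (12*(1 + 1))*11655 = (12*2)*11655 = 24*11655 = 279720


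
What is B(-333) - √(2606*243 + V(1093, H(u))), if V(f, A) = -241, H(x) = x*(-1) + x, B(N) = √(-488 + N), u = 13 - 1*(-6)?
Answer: -√633017 + I*√821 ≈ -795.62 + 28.653*I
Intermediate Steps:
u = 19 (u = 13 + 6 = 19)
H(x) = 0 (H(x) = -x + x = 0)
B(-333) - √(2606*243 + V(1093, H(u))) = √(-488 - 333) - √(2606*243 - 241) = √(-821) - √(633258 - 241) = I*√821 - √633017 = -√633017 + I*√821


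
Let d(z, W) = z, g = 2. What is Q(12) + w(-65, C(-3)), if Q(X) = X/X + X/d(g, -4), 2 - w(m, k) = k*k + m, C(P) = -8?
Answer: 10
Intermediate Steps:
w(m, k) = 2 - m - k**2 (w(m, k) = 2 - (k*k + m) = 2 - (k**2 + m) = 2 - (m + k**2) = 2 + (-m - k**2) = 2 - m - k**2)
Q(X) = 1 + X/2 (Q(X) = X/X + X/2 = 1 + X*(1/2) = 1 + X/2)
Q(12) + w(-65, C(-3)) = (1 + (1/2)*12) + (2 - 1*(-65) - 1*(-8)**2) = (1 + 6) + (2 + 65 - 1*64) = 7 + (2 + 65 - 64) = 7 + 3 = 10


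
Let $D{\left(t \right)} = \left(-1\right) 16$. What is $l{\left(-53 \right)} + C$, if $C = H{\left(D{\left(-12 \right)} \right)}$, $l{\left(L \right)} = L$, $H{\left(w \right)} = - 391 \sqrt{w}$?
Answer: $-53 - 1564 i \approx -53.0 - 1564.0 i$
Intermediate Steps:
$D{\left(t \right)} = -16$
$C = - 1564 i$ ($C = - 391 \sqrt{-16} = - 391 \cdot 4 i = - 1564 i \approx - 1564.0 i$)
$l{\left(-53 \right)} + C = -53 - 1564 i$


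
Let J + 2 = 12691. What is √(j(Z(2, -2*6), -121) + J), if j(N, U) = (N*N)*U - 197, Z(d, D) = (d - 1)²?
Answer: √12371 ≈ 111.22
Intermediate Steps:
Z(d, D) = (-1 + d)²
j(N, U) = -197 + U*N² (j(N, U) = N²*U - 197 = U*N² - 197 = -197 + U*N²)
J = 12689 (J = -2 + 12691 = 12689)
√(j(Z(2, -2*6), -121) + J) = √((-197 - 121*(-1 + 2)⁴) + 12689) = √((-197 - 121*(1²)²) + 12689) = √((-197 - 121*1²) + 12689) = √((-197 - 121*1) + 12689) = √((-197 - 121) + 12689) = √(-318 + 12689) = √12371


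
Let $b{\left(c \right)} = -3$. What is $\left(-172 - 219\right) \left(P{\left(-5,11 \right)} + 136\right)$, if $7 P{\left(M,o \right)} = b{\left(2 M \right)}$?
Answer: $- \frac{371059}{7} \approx -53008.0$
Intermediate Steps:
$P{\left(M,o \right)} = - \frac{3}{7}$ ($P{\left(M,o \right)} = \frac{1}{7} \left(-3\right) = - \frac{3}{7}$)
$\left(-172 - 219\right) \left(P{\left(-5,11 \right)} + 136\right) = \left(-172 - 219\right) \left(- \frac{3}{7} + 136\right) = \left(-391\right) \frac{949}{7} = - \frac{371059}{7}$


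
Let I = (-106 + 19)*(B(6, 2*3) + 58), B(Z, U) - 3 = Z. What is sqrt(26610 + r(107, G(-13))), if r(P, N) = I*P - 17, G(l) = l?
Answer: 29*I*sqrt(710) ≈ 772.73*I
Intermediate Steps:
B(Z, U) = 3 + Z
I = -5829 (I = (-106 + 19)*((3 + 6) + 58) = -87*(9 + 58) = -87*67 = -5829)
r(P, N) = -17 - 5829*P (r(P, N) = -5829*P - 17 = -17 - 5829*P)
sqrt(26610 + r(107, G(-13))) = sqrt(26610 + (-17 - 5829*107)) = sqrt(26610 + (-17 - 623703)) = sqrt(26610 - 623720) = sqrt(-597110) = 29*I*sqrt(710)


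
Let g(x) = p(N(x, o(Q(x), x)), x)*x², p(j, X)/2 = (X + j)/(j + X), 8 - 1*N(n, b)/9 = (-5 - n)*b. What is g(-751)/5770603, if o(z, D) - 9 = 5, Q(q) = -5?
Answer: 1128002/5770603 ≈ 0.19547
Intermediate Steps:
o(z, D) = 14 (o(z, D) = 9 + 5 = 14)
N(n, b) = 72 - 9*b*(-5 - n) (N(n, b) = 72 - 9*(-5 - n)*b = 72 - 9*b*(-5 - n))
p(j, X) = 2 (p(j, X) = 2*((X + j)/(j + X)) = 2*((X + j)/(X + j)) = 2*1 = 2)
g(x) = 2*x²
g(-751)/5770603 = (2*(-751)²)/5770603 = (2*564001)*(1/5770603) = 1128002*(1/5770603) = 1128002/5770603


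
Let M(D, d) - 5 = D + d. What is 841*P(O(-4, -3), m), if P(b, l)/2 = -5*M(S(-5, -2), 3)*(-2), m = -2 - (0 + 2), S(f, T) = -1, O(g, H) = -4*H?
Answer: 117740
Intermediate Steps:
m = -4 (m = -2 - 1*2 = -2 - 2 = -4)
M(D, d) = 5 + D + d (M(D, d) = 5 + (D + d) = 5 + D + d)
P(b, l) = 140 (P(b, l) = 2*(-5*(5 - 1 + 3)*(-2)) = 2*(-5*7*(-2)) = 2*(-35*(-2)) = 2*70 = 140)
841*P(O(-4, -3), m) = 841*140 = 117740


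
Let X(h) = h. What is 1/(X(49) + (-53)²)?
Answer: 1/2858 ≈ 0.00034990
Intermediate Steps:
1/(X(49) + (-53)²) = 1/(49 + (-53)²) = 1/(49 + 2809) = 1/2858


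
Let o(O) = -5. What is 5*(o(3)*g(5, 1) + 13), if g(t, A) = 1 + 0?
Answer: 40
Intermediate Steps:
g(t, A) = 1
5*(o(3)*g(5, 1) + 13) = 5*(-5*1 + 13) = 5*(-5 + 13) = 5*8 = 40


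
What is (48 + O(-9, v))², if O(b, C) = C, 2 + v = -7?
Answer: 1521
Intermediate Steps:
v = -9 (v = -2 - 7 = -9)
(48 + O(-9, v))² = (48 - 9)² = 39² = 1521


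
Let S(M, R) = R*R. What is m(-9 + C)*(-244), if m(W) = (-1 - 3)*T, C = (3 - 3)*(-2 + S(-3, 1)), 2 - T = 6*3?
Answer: -15616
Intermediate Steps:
S(M, R) = R²
T = -16 (T = 2 - 6*3 = 2 - 1*18 = 2 - 18 = -16)
C = 0 (C = (3 - 3)*(-2 + 1²) = 0*(-2 + 1) = 0*(-1) = 0)
m(W) = 64 (m(W) = (-1 - 3)*(-16) = -4*(-16) = 64)
m(-9 + C)*(-244) = 64*(-244) = -15616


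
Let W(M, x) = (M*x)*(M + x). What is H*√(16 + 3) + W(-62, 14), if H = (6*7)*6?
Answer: 41664 + 252*√19 ≈ 42762.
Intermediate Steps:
H = 252 (H = 42*6 = 252)
W(M, x) = M*x*(M + x)
H*√(16 + 3) + W(-62, 14) = 252*√(16 + 3) - 62*14*(-62 + 14) = 252*√19 - 62*14*(-48) = 252*√19 + 41664 = 41664 + 252*√19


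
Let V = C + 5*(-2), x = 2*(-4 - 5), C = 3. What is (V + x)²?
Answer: 625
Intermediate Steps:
x = -18 (x = 2*(-9) = -18)
V = -7 (V = 3 + 5*(-2) = 3 - 10 = -7)
(V + x)² = (-7 - 18)² = (-25)² = 625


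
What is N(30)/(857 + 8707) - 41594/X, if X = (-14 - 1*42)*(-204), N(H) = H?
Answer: -2365847/650352 ≈ -3.6378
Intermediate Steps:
X = 11424 (X = (-14 - 42)*(-204) = -56*(-204) = 11424)
N(30)/(857 + 8707) - 41594/X = 30/(857 + 8707) - 41594/11424 = 30/9564 - 41594*1/11424 = 30*(1/9564) - 2971/816 = 5/1594 - 2971/816 = -2365847/650352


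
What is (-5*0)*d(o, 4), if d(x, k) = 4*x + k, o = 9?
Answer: 0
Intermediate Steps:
d(x, k) = k + 4*x
(-5*0)*d(o, 4) = (-5*0)*(4 + 4*9) = 0*(4 + 36) = 0*40 = 0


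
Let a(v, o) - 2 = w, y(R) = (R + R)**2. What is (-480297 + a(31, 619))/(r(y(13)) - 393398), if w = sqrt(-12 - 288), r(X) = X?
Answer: 480295/392722 - 5*I*sqrt(3)/196361 ≈ 1.223 - 4.4104e-5*I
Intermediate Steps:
y(R) = 4*R**2 (y(R) = (2*R)**2 = 4*R**2)
w = 10*I*sqrt(3) (w = sqrt(-300) = 10*I*sqrt(3) ≈ 17.32*I)
a(v, o) = 2 + 10*I*sqrt(3)
(-480297 + a(31, 619))/(r(y(13)) - 393398) = (-480297 + (2 + 10*I*sqrt(3)))/(4*13**2 - 393398) = (-480295 + 10*I*sqrt(3))/(4*169 - 393398) = (-480295 + 10*I*sqrt(3))/(676 - 393398) = (-480295 + 10*I*sqrt(3))/(-392722) = (-480295 + 10*I*sqrt(3))*(-1/392722) = 480295/392722 - 5*I*sqrt(3)/196361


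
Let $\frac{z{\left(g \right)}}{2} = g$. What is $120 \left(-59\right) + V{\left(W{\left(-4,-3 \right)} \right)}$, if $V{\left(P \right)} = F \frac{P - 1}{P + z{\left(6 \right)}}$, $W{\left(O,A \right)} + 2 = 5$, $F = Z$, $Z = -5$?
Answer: $- \frac{21242}{3} \approx -7080.7$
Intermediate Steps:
$F = -5$
$W{\left(O,A \right)} = 3$ ($W{\left(O,A \right)} = -2 + 5 = 3$)
$z{\left(g \right)} = 2 g$
$V{\left(P \right)} = - \frac{5 \left(-1 + P\right)}{12 + P}$ ($V{\left(P \right)} = - 5 \frac{P - 1}{P + 2 \cdot 6} = - 5 \frac{-1 + P}{P + 12} = - 5 \frac{-1 + P}{12 + P} = - \frac{5 \left(-1 + P\right)}{12 + P}$)
$120 \left(-59\right) + V{\left(W{\left(-4,-3 \right)} \right)} = 120 \left(-59\right) + \frac{5 \left(1 - 3\right)}{12 + 3} = -7080 + \frac{5 \left(1 - 3\right)}{15} = -7080 + 5 \cdot \frac{1}{15} \left(-2\right) = -7080 - \frac{2}{3} = - \frac{21242}{3}$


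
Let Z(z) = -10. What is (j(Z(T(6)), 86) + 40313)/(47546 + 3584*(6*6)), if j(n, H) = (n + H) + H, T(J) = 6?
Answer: 8095/35314 ≈ 0.22923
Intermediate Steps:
j(n, H) = n + 2*H (j(n, H) = (H + n) + H = n + 2*H)
(j(Z(T(6)), 86) + 40313)/(47546 + 3584*(6*6)) = ((-10 + 2*86) + 40313)/(47546 + 3584*(6*6)) = ((-10 + 172) + 40313)/(47546 + 3584*36) = (162 + 40313)/(47546 + 129024) = 40475/176570 = 40475*(1/176570) = 8095/35314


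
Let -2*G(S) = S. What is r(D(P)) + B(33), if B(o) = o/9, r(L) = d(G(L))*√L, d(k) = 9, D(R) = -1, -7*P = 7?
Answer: 11/3 + 9*I ≈ 3.6667 + 9.0*I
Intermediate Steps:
P = -1 (P = -⅐*7 = -1)
G(S) = -S/2
r(L) = 9*√L
B(o) = o/9 (B(o) = o*(⅑) = o/9)
r(D(P)) + B(33) = 9*√(-1) + (⅑)*33 = 9*I + 11/3 = 11/3 + 9*I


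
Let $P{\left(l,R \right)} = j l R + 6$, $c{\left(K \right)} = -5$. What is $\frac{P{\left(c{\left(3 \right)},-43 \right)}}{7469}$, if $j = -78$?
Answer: $- \frac{1524}{679} \approx -2.2445$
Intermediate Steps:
$P{\left(l,R \right)} = 6 - 78 R l$ ($P{\left(l,R \right)} = - 78 l R + 6 = - 78 R l + 6 = 6 - 78 R l$)
$\frac{P{\left(c{\left(3 \right)},-43 \right)}}{7469} = \frac{6 - \left(-3354\right) \left(-5\right)}{7469} = \left(6 - 16770\right) \frac{1}{7469} = \left(-16764\right) \frac{1}{7469} = - \frac{1524}{679}$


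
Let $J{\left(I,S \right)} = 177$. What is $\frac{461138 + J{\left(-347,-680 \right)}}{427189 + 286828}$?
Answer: $\frac{461315}{714017} \approx 0.64608$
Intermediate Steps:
$\frac{461138 + J{\left(-347,-680 \right)}}{427189 + 286828} = \frac{461138 + 177}{427189 + 286828} = \frac{461315}{714017}$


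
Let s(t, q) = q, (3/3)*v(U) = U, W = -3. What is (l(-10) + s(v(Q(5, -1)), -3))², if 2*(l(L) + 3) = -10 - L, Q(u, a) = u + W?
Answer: 36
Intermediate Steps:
Q(u, a) = -3 + u (Q(u, a) = u - 3 = -3 + u)
v(U) = U
l(L) = -8 - L/2 (l(L) = -3 + (-10 - L)/2 = -3 + (-5 - L/2) = -8 - L/2)
(l(-10) + s(v(Q(5, -1)), -3))² = ((-8 - ½*(-10)) - 3)² = ((-8 + 5) - 3)² = (-3 - 3)² = (-6)² = 36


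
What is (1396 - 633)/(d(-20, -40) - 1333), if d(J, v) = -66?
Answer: -763/1399 ≈ -0.54539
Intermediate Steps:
(1396 - 633)/(d(-20, -40) - 1333) = (1396 - 633)/(-66 - 1333) = 763/(-1399) = 763*(-1/1399) = -763/1399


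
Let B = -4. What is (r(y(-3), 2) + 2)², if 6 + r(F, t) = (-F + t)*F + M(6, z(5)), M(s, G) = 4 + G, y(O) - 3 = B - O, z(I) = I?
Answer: 25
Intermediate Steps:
y(O) = -1 - O (y(O) = 3 + (-4 - O) = -1 - O)
r(F, t) = 3 + F*(t - F) (r(F, t) = -6 + ((-F + t)*F + (4 + 5)) = -6 + ((t - F)*F + 9) = -6 + (F*(t - F) + 9) = -6 + (9 + F*(t - F)) = 3 + F*(t - F))
(r(y(-3), 2) + 2)² = ((3 - (-1 - 1*(-3))² + (-1 - 1*(-3))*2) + 2)² = ((3 - (-1 + 3)² + (-1 + 3)*2) + 2)² = ((3 - 1*2² + 2*2) + 2)² = ((3 - 1*4 + 4) + 2)² = ((3 - 4 + 4) + 2)² = (3 + 2)² = 5² = 25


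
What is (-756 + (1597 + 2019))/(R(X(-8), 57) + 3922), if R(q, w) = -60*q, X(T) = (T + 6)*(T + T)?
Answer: 10/7 ≈ 1.4286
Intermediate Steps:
X(T) = 2*T*(6 + T) (X(T) = (6 + T)*(2*T) = 2*T*(6 + T))
(-756 + (1597 + 2019))/(R(X(-8), 57) + 3922) = (-756 + (1597 + 2019))/(-120*(-8)*(6 - 8) + 3922) = (-756 + 3616)/(-120*(-8)*(-2) + 3922) = 2860/(-60*32 + 3922) = 2860/(-1920 + 3922) = 2860/2002 = 2860*(1/2002) = 10/7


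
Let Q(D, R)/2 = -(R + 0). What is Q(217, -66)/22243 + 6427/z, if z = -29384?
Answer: -139077073/653588312 ≈ -0.21279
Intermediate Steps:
Q(D, R) = -2*R (Q(D, R) = 2*(-(R + 0)) = 2*(-R) = -2*R)
Q(217, -66)/22243 + 6427/z = -2*(-66)/22243 + 6427/(-29384) = 132*(1/22243) + 6427*(-1/29384) = 132/22243 - 6427/29384 = -139077073/653588312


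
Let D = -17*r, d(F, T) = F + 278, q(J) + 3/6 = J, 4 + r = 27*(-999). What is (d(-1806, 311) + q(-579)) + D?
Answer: 913003/2 ≈ 4.5650e+5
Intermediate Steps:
r = -26977 (r = -4 + 27*(-999) = -4 - 26973 = -26977)
q(J) = -1/2 + J
d(F, T) = 278 + F
D = 458609 (D = -17*(-26977) = 458609)
(d(-1806, 311) + q(-579)) + D = ((278 - 1806) + (-1/2 - 579)) + 458609 = (-1528 - 1159/2) + 458609 = -4215/2 + 458609 = 913003/2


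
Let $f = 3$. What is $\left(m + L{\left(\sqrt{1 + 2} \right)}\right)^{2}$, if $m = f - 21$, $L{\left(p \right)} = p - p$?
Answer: $324$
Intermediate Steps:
$L{\left(p \right)} = 0$
$m = -18$ ($m = 3 - 21 = -18$)
$\left(m + L{\left(\sqrt{1 + 2} \right)}\right)^{2} = \left(-18 + 0\right)^{2} = \left(-18\right)^{2} = 324$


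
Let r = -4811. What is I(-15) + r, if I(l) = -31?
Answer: -4842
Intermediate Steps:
I(-15) + r = -31 - 4811 = -4842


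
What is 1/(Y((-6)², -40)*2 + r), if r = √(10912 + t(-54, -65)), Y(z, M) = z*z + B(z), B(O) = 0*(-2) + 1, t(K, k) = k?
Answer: 2594/6717989 - √10847/6717989 ≈ 0.00037062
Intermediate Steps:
B(O) = 1 (B(O) = 0 + 1 = 1)
Y(z, M) = 1 + z² (Y(z, M) = z*z + 1 = z² + 1 = 1 + z²)
r = √10847 (r = √(10912 - 65) = √10847 ≈ 104.15)
1/(Y((-6)², -40)*2 + r) = 1/((1 + ((-6)²)²)*2 + √10847) = 1/((1 + 36²)*2 + √10847) = 1/((1 + 1296)*2 + √10847) = 1/(1297*2 + √10847) = 1/(2594 + √10847)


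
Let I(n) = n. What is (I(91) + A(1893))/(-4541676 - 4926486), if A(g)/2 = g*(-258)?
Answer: 976697/9468162 ≈ 0.10316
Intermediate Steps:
A(g) = -516*g (A(g) = 2*(g*(-258)) = 2*(-258*g) = -516*g)
(I(91) + A(1893))/(-4541676 - 4926486) = (91 - 516*1893)/(-4541676 - 4926486) = (91 - 976788)/(-9468162) = -976697*(-1/9468162) = 976697/9468162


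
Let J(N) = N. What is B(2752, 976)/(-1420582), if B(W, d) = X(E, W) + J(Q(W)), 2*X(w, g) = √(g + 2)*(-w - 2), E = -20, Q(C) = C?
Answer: -1376/710291 - 81*√34/1420582 ≈ -0.0022697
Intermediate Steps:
X(w, g) = √(2 + g)*(-2 - w)/2 (X(w, g) = (√(g + 2)*(-w - 2))/2 = (√(2 + g)*(-2 - w))/2 = √(2 + g)*(-2 - w)/2)
B(W, d) = W + 9*√(2 + W) (B(W, d) = √(2 + W)*(-2 - 1*(-20))/2 + W = √(2 + W)*(-2 + 20)/2 + W = (½)*√(2 + W)*18 + W = 9*√(2 + W) + W = W + 9*√(2 + W))
B(2752, 976)/(-1420582) = (2752 + 9*√(2 + 2752))/(-1420582) = (2752 + 9*√2754)*(-1/1420582) = (2752 + 9*(9*√34))*(-1/1420582) = (2752 + 81*√34)*(-1/1420582) = -1376/710291 - 81*√34/1420582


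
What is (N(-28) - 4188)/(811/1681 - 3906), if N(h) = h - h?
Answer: 7040028/6565175 ≈ 1.0723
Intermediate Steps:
N(h) = 0
(N(-28) - 4188)/(811/1681 - 3906) = (0 - 4188)/(811/1681 - 3906) = -4188/(811*(1/1681) - 3906) = -4188/(811/1681 - 3906) = -4188/(-6565175/1681) = -4188*(-1681/6565175) = 7040028/6565175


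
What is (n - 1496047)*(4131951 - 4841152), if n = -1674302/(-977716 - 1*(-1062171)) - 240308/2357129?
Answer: 30173871659189948220909/28438761385 ≈ 1.0610e+12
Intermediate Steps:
n = -566691573014/28438761385 (n = -1674302/(-977716 + 1062171) - 240308*1/2357129 = -1674302/84455 - 240308/2357129 = -1674302*1/84455 - 240308/2357129 = -239186/12065 - 240308/2357129 = -566691573014/28438761385 ≈ -19.927)
(n - 1496047)*(4131951 - 4841152) = (-566691573014/28438761385 - 1496047)*(4131951 - 4841152) = -42546290345318109/28438761385*(-709201) = 30173871659189948220909/28438761385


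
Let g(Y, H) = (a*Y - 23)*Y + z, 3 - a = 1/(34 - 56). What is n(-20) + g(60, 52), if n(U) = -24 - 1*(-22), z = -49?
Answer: 104859/11 ≈ 9532.6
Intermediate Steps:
a = 67/22 (a = 3 - 1/(34 - 56) = 3 - 1/(-22) = 3 - 1*(-1/22) = 3 + 1/22 = 67/22 ≈ 3.0455)
n(U) = -2 (n(U) = -24 + 22 = -2)
g(Y, H) = -49 + Y*(-23 + 67*Y/22) (g(Y, H) = (67*Y/22 - 23)*Y - 49 = (-23 + 67*Y/22)*Y - 49 = Y*(-23 + 67*Y/22) - 49 = -49 + Y*(-23 + 67*Y/22))
n(-20) + g(60, 52) = -2 + (-49 - 23*60 + (67/22)*60²) = -2 + (-49 - 1380 + (67/22)*3600) = -2 + (-49 - 1380 + 120600/11) = -2 + 104881/11 = 104859/11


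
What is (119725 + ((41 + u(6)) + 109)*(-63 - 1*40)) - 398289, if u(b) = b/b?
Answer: -294117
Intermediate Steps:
u(b) = 1
(119725 + ((41 + u(6)) + 109)*(-63 - 1*40)) - 398289 = (119725 + ((41 + 1) + 109)*(-63 - 1*40)) - 398289 = (119725 + (42 + 109)*(-63 - 40)) - 398289 = (119725 + 151*(-103)) - 398289 = (119725 - 15553) - 398289 = 104172 - 398289 = -294117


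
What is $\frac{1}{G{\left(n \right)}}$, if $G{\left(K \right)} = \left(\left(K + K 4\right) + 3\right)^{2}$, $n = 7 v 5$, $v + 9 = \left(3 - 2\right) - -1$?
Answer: $\frac{1}{1493284} \approx 6.6966 \cdot 10^{-7}$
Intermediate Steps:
$v = -7$ ($v = -9 + \left(\left(3 - 2\right) - -1\right) = -9 + \left(1 + 1\right) = -9 + 2 = -7$)
$n = -245$ ($n = 7 \left(-7\right) 5 = \left(-49\right) 5 = -245$)
$G{\left(K \right)} = \left(3 + 5 K\right)^{2}$ ($G{\left(K \right)} = \left(\left(K + 4 K\right) + 3\right)^{2} = \left(5 K + 3\right)^{2} = \left(3 + 5 K\right)^{2}$)
$\frac{1}{G{\left(n \right)}} = \frac{1}{\left(3 + 5 \left(-245\right)\right)^{2}} = \frac{1}{\left(3 - 1225\right)^{2}} = \frac{1}{\left(-1222\right)^{2}} = \frac{1}{1493284}$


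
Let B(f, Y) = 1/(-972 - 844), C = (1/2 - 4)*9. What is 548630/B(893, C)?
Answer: -996312080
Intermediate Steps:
C = -63/2 (C = (½ - 4)*9 = -7/2*9 = -63/2 ≈ -31.500)
B(f, Y) = -1/1816 (B(f, Y) = 1/(-1816) = -1/1816)
548630/B(893, C) = 548630/(-1/1816) = 548630*(-1816) = -996312080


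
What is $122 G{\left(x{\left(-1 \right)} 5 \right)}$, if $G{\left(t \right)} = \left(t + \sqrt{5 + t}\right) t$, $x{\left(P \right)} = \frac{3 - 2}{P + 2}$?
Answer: $3050 + 610 \sqrt{10} \approx 4979.0$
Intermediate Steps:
$x{\left(P \right)} = \frac{1}{2 + P}$ ($x{\left(P \right)} = 1 \frac{1}{2 + P} = \frac{1}{2 + P}$)
$G{\left(t \right)} = t \left(t + \sqrt{5 + t}\right)$
$122 G{\left(x{\left(-1 \right)} 5 \right)} = 122 \frac{1}{2 - 1} \cdot 5 \left(\frac{1}{2 - 1} \cdot 5 + \sqrt{5 + \frac{1}{2 - 1} \cdot 5}\right) = 122 \cdot 1^{-1} \cdot 5 \left(1^{-1} \cdot 5 + \sqrt{5 + 1^{-1} \cdot 5}\right) = 122 \cdot 1 \cdot 5 \left(1 \cdot 5 + \sqrt{5 + 1 \cdot 5}\right) = 122 \cdot 5 \left(5 + \sqrt{5 + 5}\right) = 122 \cdot 5 \left(5 + \sqrt{10}\right) = 122 \left(25 + 5 \sqrt{10}\right) = 3050 + 610 \sqrt{10}$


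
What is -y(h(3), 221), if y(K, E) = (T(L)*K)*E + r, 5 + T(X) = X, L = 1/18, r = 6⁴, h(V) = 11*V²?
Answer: 213767/2 ≈ 1.0688e+5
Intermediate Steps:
r = 1296
L = 1/18 ≈ 0.055556
T(X) = -5 + X
y(K, E) = 1296 - 89*E*K/18 (y(K, E) = ((-5 + 1/18)*K)*E + 1296 = (-89*K/18)*E + 1296 = -89*E*K/18 + 1296 = 1296 - 89*E*K/18)
-y(h(3), 221) = -(1296 - 89/18*221*11*3²) = -(1296 - 89/18*221*11*9) = -(1296 - 89/18*221*99) = -(1296 - 216359/2) = -1*(-213767/2) = 213767/2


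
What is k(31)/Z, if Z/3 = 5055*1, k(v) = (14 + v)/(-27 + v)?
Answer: 1/1348 ≈ 0.00074184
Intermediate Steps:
k(v) = (14 + v)/(-27 + v)
Z = 15165 (Z = 3*(5055*1) = 3*5055 = 15165)
k(31)/Z = ((14 + 31)/(-27 + 31))/15165 = (45/4)*(1/15165) = 1/1348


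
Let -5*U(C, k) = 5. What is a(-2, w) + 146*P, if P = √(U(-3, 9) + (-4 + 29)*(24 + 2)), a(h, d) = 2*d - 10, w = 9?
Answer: 8 + 146*√649 ≈ 3727.4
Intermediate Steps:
U(C, k) = -1 (U(C, k) = -⅕*5 = -1)
a(h, d) = -10 + 2*d
P = √649 (P = √(-1 + (-4 + 29)*(24 + 2)) = √(-1 + 25*26) = √(-1 + 650) = √649 ≈ 25.475)
a(-2, w) + 146*P = (-10 + 2*9) + 146*√649 = (-10 + 18) + 146*√649 = 8 + 146*√649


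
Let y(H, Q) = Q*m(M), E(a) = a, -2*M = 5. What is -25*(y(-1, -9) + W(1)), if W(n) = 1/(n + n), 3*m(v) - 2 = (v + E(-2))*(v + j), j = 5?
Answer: -2825/4 ≈ -706.25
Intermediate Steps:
M = -5/2 (M = -½*5 = -5/2 ≈ -2.5000)
m(v) = ⅔ + (-2 + v)*(5 + v)/3 (m(v) = ⅔ + ((v - 2)*(v + 5))/3 = ⅔ + ((-2 + v)*(5 + v))/3 = ⅔ + (-2 + v)*(5 + v)/3)
y(H, Q) = -37*Q/12 (y(H, Q) = Q*(-8/3 - 5/2 + (-5/2)²/3) = Q*(-8/3 - 5/2 + (⅓)*(25/4)) = Q*(-8/3 - 5/2 + 25/12) = Q*(-37/12) = -37*Q/12)
W(n) = 1/(2*n)
-25*(y(-1, -9) + W(1)) = -25*(-37/12*(-9) + (½)/1) = -25*(111/4 + (½)*1) = -25*(111/4 + ½) = -25*113/4 = -2825/4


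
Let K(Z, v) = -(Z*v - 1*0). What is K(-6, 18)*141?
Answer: 15228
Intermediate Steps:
K(Z, v) = -Z*v (K(Z, v) = -(Z*v + 0) = -Z*v)
K(-6, 18)*141 = -1*(-6)*18*141 = 108*141 = 15228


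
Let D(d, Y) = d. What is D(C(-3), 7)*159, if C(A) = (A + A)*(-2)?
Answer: 1908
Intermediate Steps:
C(A) = -4*A (C(A) = (2*A)*(-2) = -4*A)
D(C(-3), 7)*159 = -4*(-3)*159 = 12*159 = 1908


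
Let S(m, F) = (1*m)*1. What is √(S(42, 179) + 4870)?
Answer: 4*√307 ≈ 70.086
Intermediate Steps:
S(m, F) = m (S(m, F) = m*1 = m)
√(S(42, 179) + 4870) = √(42 + 4870) = √4912 = 4*√307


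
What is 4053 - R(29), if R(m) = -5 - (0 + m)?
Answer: 4087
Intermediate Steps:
R(m) = -5 - m
4053 - R(29) = 4053 - (-5 - 1*29) = 4053 - (-5 - 29) = 4053 - 1*(-34) = 4053 + 34 = 4087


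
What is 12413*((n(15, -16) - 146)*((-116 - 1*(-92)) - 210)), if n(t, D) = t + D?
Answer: 426982374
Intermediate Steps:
n(t, D) = D + t
12413*((n(15, -16) - 146)*((-116 - 1*(-92)) - 210)) = 12413*(((-16 + 15) - 146)*((-116 - 1*(-92)) - 210)) = 12413*((-1 - 146)*((-116 + 92) - 210)) = 12413*(-147*(-24 - 210)) = 12413*(-147*(-234)) = 12413*34398 = 426982374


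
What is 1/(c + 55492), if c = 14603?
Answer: 1/70095 ≈ 1.4266e-5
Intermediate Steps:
1/(c + 55492) = 1/(14603 + 55492) = 1/70095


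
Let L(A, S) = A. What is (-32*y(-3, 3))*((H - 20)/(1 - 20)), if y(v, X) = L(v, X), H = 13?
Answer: 672/19 ≈ 35.368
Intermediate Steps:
y(v, X) = v
(-32*y(-3, 3))*((H - 20)/(1 - 20)) = (-32*(-3))*((13 - 20)/(1 - 20)) = 96*(-7/(-19)) = 96*(-7*(-1/19)) = 96*(7/19) = 672/19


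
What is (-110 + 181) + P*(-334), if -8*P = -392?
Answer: -16295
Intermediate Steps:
P = 49 (P = -⅛*(-392) = 49)
(-110 + 181) + P*(-334) = (-110 + 181) + 49*(-334) = 71 - 16366 = -16295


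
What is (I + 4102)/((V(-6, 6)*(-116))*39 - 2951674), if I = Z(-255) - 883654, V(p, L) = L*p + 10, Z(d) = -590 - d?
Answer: 879887/2834050 ≈ 0.31047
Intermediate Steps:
V(p, L) = 10 + L*p
I = -883989 (I = (-590 - 1*(-255)) - 883654 = (-590 + 255) - 883654 = -335 - 883654 = -883989)
(I + 4102)/((V(-6, 6)*(-116))*39 - 2951674) = (-883989 + 4102)/(((10 + 6*(-6))*(-116))*39 - 2951674) = -879887/(((10 - 36)*(-116))*39 - 2951674) = -879887/(-26*(-116)*39 - 2951674) = -879887/(3016*39 - 2951674) = -879887/(117624 - 2951674) = -879887/(-2834050) = -879887*(-1/2834050) = 879887/2834050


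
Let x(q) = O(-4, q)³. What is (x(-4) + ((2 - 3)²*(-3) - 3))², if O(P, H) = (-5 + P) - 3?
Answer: 3006756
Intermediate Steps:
O(P, H) = -8 + P
x(q) = -1728 (x(q) = (-8 - 4)³ = (-12)³ = -1728)
(x(-4) + ((2 - 3)²*(-3) - 3))² = (-1728 + ((2 - 3)²*(-3) - 3))² = (-1728 + ((-1)²*(-3) - 3))² = (-1728 + (1*(-3) - 3))² = (-1728 + (-3 - 3))² = (-1728 - 6)² = (-1734)² = 3006756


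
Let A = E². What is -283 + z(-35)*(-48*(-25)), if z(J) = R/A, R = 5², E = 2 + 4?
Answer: 1651/3 ≈ 550.33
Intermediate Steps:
E = 6
R = 25
A = 36 (A = 6² = 36)
z(J) = 25/36
-283 + z(-35)*(-48*(-25)) = -283 + 25*(-48*(-25))/36 = -283 + (25/36)*1200 = -283 + 2500/3 = 1651/3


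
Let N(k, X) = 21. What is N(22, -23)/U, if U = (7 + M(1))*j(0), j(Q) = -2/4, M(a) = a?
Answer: -21/4 ≈ -5.2500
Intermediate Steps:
j(Q) = -½ (j(Q) = -2*¼ = -½)
U = -4 (U = (7 + 1)*(-½) = 8*(-½) = -4)
N(22, -23)/U = 21/(-4) = 21*(-¼) = -21/4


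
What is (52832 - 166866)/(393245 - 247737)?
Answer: -57017/72754 ≈ -0.78370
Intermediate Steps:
(52832 - 166866)/(393245 - 247737) = -114034/145508 = -114034*1/145508 = -57017/72754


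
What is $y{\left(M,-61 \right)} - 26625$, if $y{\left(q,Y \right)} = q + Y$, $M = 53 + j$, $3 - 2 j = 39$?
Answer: $-26651$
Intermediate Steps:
$j = -18$ ($j = \frac{3}{2} - \frac{39}{2} = -18$)
$M = 35$ ($M = 53 - 18 = 35$)
$y{\left(q,Y \right)} = Y + q$
$y{\left(M,-61 \right)} - 26625 = \left(-61 + 35\right) - 26625 = -26 - 26625 = -26651$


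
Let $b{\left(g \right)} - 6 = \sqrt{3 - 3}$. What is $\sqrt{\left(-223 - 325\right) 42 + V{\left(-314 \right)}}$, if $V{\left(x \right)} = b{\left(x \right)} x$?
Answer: $10 i \sqrt{249} \approx 157.8 i$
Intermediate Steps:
$b{\left(g \right)} = 6$ ($b{\left(g \right)} = 6 + \sqrt{3 - 3} = 6 + \sqrt{0} = 6 + 0 = 6$)
$V{\left(x \right)} = 6 x$
$\sqrt{\left(-223 - 325\right) 42 + V{\left(-314 \right)}} = \sqrt{\left(-223 - 325\right) 42 + 6 \left(-314\right)} = \sqrt{\left(-548\right) 42 - 1884} = \sqrt{-23016 - 1884} = \sqrt{-24900} = 10 i \sqrt{249}$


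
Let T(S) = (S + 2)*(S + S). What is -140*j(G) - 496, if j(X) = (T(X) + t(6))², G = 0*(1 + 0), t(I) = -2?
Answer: -1056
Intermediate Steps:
T(S) = 2*S*(2 + S) (T(S) = (2 + S)*(2*S) = 2*S*(2 + S))
G = 0 (G = 0*1 = 0)
j(X) = (-2 + 2*X*(2 + X))² (j(X) = (2*X*(2 + X) - 2)² = (-2 + 2*X*(2 + X))²)
-140*j(G) - 496 = -560*(-1 + 0*(2 + 0))² - 496 = -560*(-1 + 0*2)² - 496 = -560*(-1 + 0)² - 496 = -560*(-1)² - 496 = -560 - 496 = -1056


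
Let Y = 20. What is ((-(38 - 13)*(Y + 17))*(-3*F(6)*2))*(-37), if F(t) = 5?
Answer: -1026750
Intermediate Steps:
((-(38 - 13)*(Y + 17))*(-3*F(6)*2))*(-37) = ((-(38 - 13)*(20 + 17))*(-3*5*2))*(-37) = ((-25*37)*(-15*2))*(-37) = (-1*925*(-30))*(-37) = -925*(-30)*(-37) = 27750*(-37) = -1026750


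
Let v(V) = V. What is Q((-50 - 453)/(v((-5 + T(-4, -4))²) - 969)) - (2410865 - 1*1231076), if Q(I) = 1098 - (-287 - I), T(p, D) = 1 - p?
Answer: -1141872973/969 ≈ -1.1784e+6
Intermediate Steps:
Q(I) = 1385 + I (Q(I) = 1098 + (287 + I) = 1385 + I)
Q((-50 - 453)/(v((-5 + T(-4, -4))²) - 969)) - (2410865 - 1*1231076) = (1385 + (-50 - 453)/((-5 + (1 - 1*(-4)))² - 969)) - (2410865 - 1*1231076) = (1385 - 503/((-5 + (1 + 4))² - 969)) - (2410865 - 1231076) = (1385 - 503/((-5 + 5)² - 969)) - 1*1179789 = (1385 - 503/(0² - 969)) - 1179789 = (1385 - 503/(0 - 969)) - 1179789 = (1385 - 503/(-969)) - 1179789 = (1385 - 503*(-1/969)) - 1179789 = (1385 + 503/969) - 1179789 = 1342568/969 - 1179789 = -1141872973/969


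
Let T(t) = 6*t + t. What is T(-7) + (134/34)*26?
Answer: 909/17 ≈ 53.471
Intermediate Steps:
T(t) = 7*t
T(-7) + (134/34)*26 = 7*(-7) + (134/34)*26 = -49 + (134*(1/34))*26 = -49 + (67/17)*26 = -49 + 1742/17 = 909/17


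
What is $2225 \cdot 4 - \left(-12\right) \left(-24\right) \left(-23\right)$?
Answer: $15524$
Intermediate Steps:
$2225 \cdot 4 - \left(-12\right) \left(-24\right) \left(-23\right) = 8900 - 288 \left(-23\right) = 8900 - -6624 = 8900 + 6624 = 15524$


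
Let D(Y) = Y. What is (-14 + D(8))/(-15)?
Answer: 2/5 ≈ 0.40000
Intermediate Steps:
(-14 + D(8))/(-15) = (-14 + 8)/(-15) = -6*(-1/15) = 2/5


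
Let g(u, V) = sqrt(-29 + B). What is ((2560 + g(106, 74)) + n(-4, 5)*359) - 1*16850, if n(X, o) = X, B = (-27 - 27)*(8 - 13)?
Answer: -15726 + sqrt(241) ≈ -15710.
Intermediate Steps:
B = 270 (B = -54*(-5) = 270)
g(u, V) = sqrt(241) (g(u, V) = sqrt(-29 + 270) = sqrt(241))
((2560 + g(106, 74)) + n(-4, 5)*359) - 1*16850 = ((2560 + sqrt(241)) - 4*359) - 1*16850 = ((2560 + sqrt(241)) - 1436) - 16850 = (1124 + sqrt(241)) - 16850 = -15726 + sqrt(241)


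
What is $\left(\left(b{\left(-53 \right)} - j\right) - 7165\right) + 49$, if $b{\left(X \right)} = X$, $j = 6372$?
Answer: $-13541$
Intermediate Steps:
$\left(\left(b{\left(-53 \right)} - j\right) - 7165\right) + 49 = \left(\left(-53 - 6372\right) - 7165\right) + 49 = \left(-6425 - 7165\right) + 49 = -13590 + 49 = -13541$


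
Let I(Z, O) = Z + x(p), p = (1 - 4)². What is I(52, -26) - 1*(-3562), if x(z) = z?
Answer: 3623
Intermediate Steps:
p = 9 (p = (-3)² = 9)
I(Z, O) = 9 + Z (I(Z, O) = Z + 9 = 9 + Z)
I(52, -26) - 1*(-3562) = (9 + 52) - 1*(-3562) = 61 + 3562 = 3623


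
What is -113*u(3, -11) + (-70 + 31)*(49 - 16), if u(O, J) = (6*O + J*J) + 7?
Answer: -17785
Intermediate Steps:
u(O, J) = 7 + J² + 6*O (u(O, J) = (6*O + J²) + 7 = (J² + 6*O) + 7 = 7 + J² + 6*O)
-113*u(3, -11) + (-70 + 31)*(49 - 16) = -113*(7 + (-11)² + 6*3) + (-70 + 31)*(49 - 16) = -113*(7 + 121 + 18) - 39*33 = -113*146 - 1287 = -16498 - 1287 = -17785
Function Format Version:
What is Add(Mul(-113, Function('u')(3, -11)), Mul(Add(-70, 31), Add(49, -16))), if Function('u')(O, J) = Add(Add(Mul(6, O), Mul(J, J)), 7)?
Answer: -17785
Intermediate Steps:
Function('u')(O, J) = Add(7, Pow(J, 2), Mul(6, O)) (Function('u')(O, J) = Add(Add(Mul(6, O), Pow(J, 2)), 7) = Add(Add(Pow(J, 2), Mul(6, O)), 7) = Add(7, Pow(J, 2), Mul(6, O)))
Add(Mul(-113, Function('u')(3, -11)), Mul(Add(-70, 31), Add(49, -16))) = Add(Mul(-113, Add(7, Pow(-11, 2), Mul(6, 3))), Mul(Add(-70, 31), Add(49, -16))) = Add(Mul(-113, Add(7, 121, 18)), Mul(-39, 33)) = Add(Mul(-113, 146), -1287) = Add(-16498, -1287) = -17785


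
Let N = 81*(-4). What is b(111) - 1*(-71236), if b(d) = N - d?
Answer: 70801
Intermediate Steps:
N = -324
b(d) = -324 - d
b(111) - 1*(-71236) = (-324 - 1*111) - 1*(-71236) = (-324 - 111) + 71236 = -435 + 71236 = 70801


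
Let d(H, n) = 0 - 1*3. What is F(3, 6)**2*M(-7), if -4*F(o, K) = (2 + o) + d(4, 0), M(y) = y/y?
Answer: 1/4 ≈ 0.25000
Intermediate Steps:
M(y) = 1
d(H, n) = -3 (d(H, n) = 0 - 3 = -3)
F(o, K) = 1/4 - o/4 (F(o, K) = -((2 + o) - 3)/4 = -(-1 + o)/4 = 1/4 - o/4)
F(3, 6)**2*M(-7) = (1/4 - 1/4*3)**2*1 = (1/4 - 3/4)**2*1 = (-1/2)**2*1 = (1/4)*1 = 1/4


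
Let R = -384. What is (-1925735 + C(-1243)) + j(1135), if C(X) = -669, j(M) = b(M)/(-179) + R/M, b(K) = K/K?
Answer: -391377938531/203165 ≈ -1.9264e+6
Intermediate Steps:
b(K) = 1
j(M) = -1/179 - 384/M (j(M) = 1/(-179) - 384/M = 1*(-1/179) - 384/M = -1/179 - 384/M)
(-1925735 + C(-1243)) + j(1135) = (-1925735 - 669) + (1/179)*(-68736 - 1*1135)/1135 = -1926404 + (1/179)*(1/1135)*(-68736 - 1135) = -1926404 + (1/179)*(1/1135)*(-69871) = -1926404 - 69871/203165 = -391377938531/203165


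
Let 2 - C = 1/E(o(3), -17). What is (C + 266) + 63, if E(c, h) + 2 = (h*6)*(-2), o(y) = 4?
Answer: 66861/202 ≈ 331.00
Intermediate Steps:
E(c, h) = -2 - 12*h (E(c, h) = -2 + (h*6)*(-2) = -2 + (6*h)*(-2) = -2 - 12*h)
C = 403/202 (C = 2 - 1/(-2 - 12*(-17)) = 2 - 1/(-2 + 204) = 2 - 1/202 = 403/202 ≈ 1.9950)
(C + 266) + 63 = (403/202 + 266) + 63 = 54135/202 + 63 = 66861/202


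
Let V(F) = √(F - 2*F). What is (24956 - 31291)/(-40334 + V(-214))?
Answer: 127757945/813415671 + 6335*√214/1626831342 ≈ 0.15712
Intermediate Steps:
V(F) = √(-F)
(24956 - 31291)/(-40334 + V(-214)) = (24956 - 31291)/(-40334 + √(-1*(-214))) = -6335/(-40334 + √214)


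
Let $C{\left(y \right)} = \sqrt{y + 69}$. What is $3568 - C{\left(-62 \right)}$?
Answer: $3568 - \sqrt{7} \approx 3565.4$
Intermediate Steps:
$C{\left(y \right)} = \sqrt{69 + y}$
$3568 - C{\left(-62 \right)} = 3568 - \sqrt{69 - 62} = 3568 - \sqrt{7}$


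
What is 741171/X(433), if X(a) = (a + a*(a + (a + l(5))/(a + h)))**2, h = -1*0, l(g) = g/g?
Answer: 741171/35477982736 ≈ 2.0891e-5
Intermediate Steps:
l(g) = 1
h = 0
X(a) = (a + a*(a + (1 + a)/a))**2 (X(a) = (a + a*(a + (a + 1)/(a + 0)))**2 = (a + a*(a + (1 + a)/a))**2)
741171/X(433) = 741171/((1 + 433**2 + 2*433)**2) = 741171/((1 + 187489 + 866)**2) = 741171/(188356**2) = 741171/35477982736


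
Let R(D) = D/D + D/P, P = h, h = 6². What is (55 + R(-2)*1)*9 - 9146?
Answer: -17285/2 ≈ -8642.5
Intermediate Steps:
h = 36
P = 36
R(D) = 1 + D/36 (R(D) = D/D + D/36 = 1 + D*(1/36) = 1 + D/36)
(55 + R(-2)*1)*9 - 9146 = (55 + (1 + (1/36)*(-2))*1)*9 - 9146 = (55 + (1 - 1/18)*1)*9 - 9146 = (55 + (17/18)*1)*9 - 9146 = (55 + 17/18)*9 - 9146 = (1007/18)*9 - 9146 = 1007/2 - 9146 = -17285/2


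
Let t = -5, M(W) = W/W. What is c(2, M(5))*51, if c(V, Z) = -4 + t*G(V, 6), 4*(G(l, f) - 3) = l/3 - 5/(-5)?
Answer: -4301/4 ≈ -1075.3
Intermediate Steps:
M(W) = 1
G(l, f) = 13/4 + l/12 (G(l, f) = 3 + (l/3 - 5/(-5))/4 = 3 + (l*(⅓) - 5*(-⅕))/4 = 3 + (l/3 + 1)/4 = 3 + (1 + l/3)/4 = 3 + (¼ + l/12) = 13/4 + l/12)
c(V, Z) = -81/4 - 5*V/12 (c(V, Z) = -4 - 5*(13/4 + V/12) = -4 + (-65/4 - 5*V/12) = -81/4 - 5*V/12)
c(2, M(5))*51 = (-81/4 - 5/12*2)*51 = (-81/4 - ⅚)*51 = -253/12*51 = -4301/4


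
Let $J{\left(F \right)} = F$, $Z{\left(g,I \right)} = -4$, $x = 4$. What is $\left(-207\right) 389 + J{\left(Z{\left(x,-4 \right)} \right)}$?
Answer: $-80527$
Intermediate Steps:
$\left(-207\right) 389 + J{\left(Z{\left(x,-4 \right)} \right)} = \left(-207\right) 389 - 4 = -80523 - 4 = -80527$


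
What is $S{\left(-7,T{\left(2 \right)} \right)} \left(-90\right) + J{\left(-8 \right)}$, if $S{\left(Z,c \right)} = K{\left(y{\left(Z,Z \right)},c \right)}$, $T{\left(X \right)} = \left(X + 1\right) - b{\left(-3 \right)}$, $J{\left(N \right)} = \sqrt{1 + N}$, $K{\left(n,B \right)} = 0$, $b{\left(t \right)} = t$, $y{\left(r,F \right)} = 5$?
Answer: $i \sqrt{7} \approx 2.6458 i$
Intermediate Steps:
$T{\left(X \right)} = 4 + X$ ($T{\left(X \right)} = \left(X + 1\right) - -3 = \left(1 + X\right) + 3 = 4 + X$)
$S{\left(Z,c \right)} = 0$
$S{\left(-7,T{\left(2 \right)} \right)} \left(-90\right) + J{\left(-8 \right)} = 0 \left(-90\right) + \sqrt{1 - 8} = 0 + \sqrt{-7} = 0 + i \sqrt{7} = i \sqrt{7}$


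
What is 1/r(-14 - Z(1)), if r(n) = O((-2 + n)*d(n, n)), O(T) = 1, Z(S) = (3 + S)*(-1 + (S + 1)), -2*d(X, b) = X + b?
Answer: 1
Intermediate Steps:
d(X, b) = -X/2 - b/2 (d(X, b) = -(X + b)/2 = -X/2 - b/2)
Z(S) = S*(3 + S) (Z(S) = (3 + S)*(-1 + (1 + S)) = (3 + S)*S = S*(3 + S))
r(n) = 1
1/r(-14 - Z(1)) = 1/1 = 1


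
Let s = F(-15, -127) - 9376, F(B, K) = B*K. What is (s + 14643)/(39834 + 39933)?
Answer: 7172/79767 ≈ 0.089912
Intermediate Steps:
s = -7471 (s = -15*(-127) - 9376 = 1905 - 9376 = -7471)
(s + 14643)/(39834 + 39933) = (-7471 + 14643)/(39834 + 39933) = 7172/79767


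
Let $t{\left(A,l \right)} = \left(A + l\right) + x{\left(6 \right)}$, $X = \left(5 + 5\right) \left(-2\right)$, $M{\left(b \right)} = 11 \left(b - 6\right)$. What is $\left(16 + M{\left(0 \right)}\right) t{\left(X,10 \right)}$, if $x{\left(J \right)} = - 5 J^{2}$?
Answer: $9500$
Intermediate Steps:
$M{\left(b \right)} = -66 + 11 b$ ($M{\left(b \right)} = 11 \left(-6 + b\right) = -66 + 11 b$)
$X = -20$ ($X = 10 \left(-2\right) = -20$)
$t{\left(A,l \right)} = -180 + A + l$ ($t{\left(A,l \right)} = \left(A + l\right) - 5 \cdot 6^{2} = \left(A + l\right) - 180 = -180 + A + l$)
$\left(16 + M{\left(0 \right)}\right) t{\left(X,10 \right)} = \left(16 + \left(-66 + 11 \cdot 0\right)\right) \left(-180 - 20 + 10\right) = \left(16 + \left(-66 + 0\right)\right) \left(-190\right) = \left(16 - 66\right) \left(-190\right) = \left(-50\right) \left(-190\right) = 9500$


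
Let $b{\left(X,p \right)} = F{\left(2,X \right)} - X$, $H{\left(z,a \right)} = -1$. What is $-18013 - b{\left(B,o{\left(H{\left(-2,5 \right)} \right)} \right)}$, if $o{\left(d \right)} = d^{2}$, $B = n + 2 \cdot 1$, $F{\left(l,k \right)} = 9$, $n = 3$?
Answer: $-18017$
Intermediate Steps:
$B = 5$ ($B = 3 + 2 \cdot 1 = 3 + 2 = 5$)
$b{\left(X,p \right)} = 9 - X$
$-18013 - b{\left(B,o{\left(H{\left(-2,5 \right)} \right)} \right)} = -18013 - \left(9 - 5\right) = -18013 - 4 = -18017$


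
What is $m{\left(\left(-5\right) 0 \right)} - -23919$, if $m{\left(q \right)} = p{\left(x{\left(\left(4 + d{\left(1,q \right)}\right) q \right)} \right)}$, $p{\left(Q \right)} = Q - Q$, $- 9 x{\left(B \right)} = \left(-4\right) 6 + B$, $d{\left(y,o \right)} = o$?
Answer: $23919$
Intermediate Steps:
$x{\left(B \right)} = \frac{8}{3} - \frac{B}{9}$ ($x{\left(B \right)} = - \frac{\left(-4\right) 6 + B}{9} = - \frac{-24 + B}{9} = \frac{8}{3} - \frac{B}{9}$)
$p{\left(Q \right)} = 0$
$m{\left(q \right)} = 0$
$m{\left(\left(-5\right) 0 \right)} - -23919 = 0 - -23919 = 0 + 23919 = 23919$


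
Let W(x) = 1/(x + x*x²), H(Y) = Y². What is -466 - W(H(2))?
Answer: -31689/68 ≈ -466.01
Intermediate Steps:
W(x) = 1/(x + x³)
-466 - W(H(2)) = -466 - 1/(2² + (2²)³) = -466 - 1/(4 + 4³) = -466 - 1/(4 + 64) = -466 - 1/68 = -31689/68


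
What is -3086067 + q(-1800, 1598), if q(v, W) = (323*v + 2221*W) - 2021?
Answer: -120330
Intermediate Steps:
q(v, W) = -2021 + 323*v + 2221*W
-3086067 + q(-1800, 1598) = -3086067 + (-2021 + 323*(-1800) + 2221*1598) = -3086067 + (-2021 - 581400 + 3549158) = -3086067 + 2965737 = -120330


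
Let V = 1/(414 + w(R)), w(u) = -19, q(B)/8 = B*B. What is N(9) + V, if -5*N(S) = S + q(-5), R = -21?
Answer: -3302/79 ≈ -41.797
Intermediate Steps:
q(B) = 8*B**2 (q(B) = 8*(B*B) = 8*B**2)
N(S) = -40 - S/5 (N(S) = -(S + 8*(-5)**2)/5 = -(S + 8*25)/5 = -(S + 200)/5 = -(200 + S)/5 = -40 - S/5)
V = 1/395 (V = 1/(414 - 19) = 1/395 ≈ 0.0025316)
N(9) + V = (-40 - 1/5*9) + 1/395 = (-40 - 9/5) + 1/395 = -209/5 + 1/395 = -3302/79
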